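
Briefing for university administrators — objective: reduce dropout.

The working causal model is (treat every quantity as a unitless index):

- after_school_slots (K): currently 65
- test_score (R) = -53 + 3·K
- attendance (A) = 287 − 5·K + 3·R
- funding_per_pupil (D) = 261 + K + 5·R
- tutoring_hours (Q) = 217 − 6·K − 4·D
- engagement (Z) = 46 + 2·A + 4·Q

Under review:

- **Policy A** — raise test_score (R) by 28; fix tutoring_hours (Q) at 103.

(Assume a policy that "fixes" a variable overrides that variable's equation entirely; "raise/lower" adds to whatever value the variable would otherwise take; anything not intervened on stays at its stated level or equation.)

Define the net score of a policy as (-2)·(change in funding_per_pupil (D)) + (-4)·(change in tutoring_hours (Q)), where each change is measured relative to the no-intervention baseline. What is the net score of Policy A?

-17960

Baseline:
  K = 65
  R = -53 + 3·65 = 142
  D = 261 + 65 + 5·142 = 1036
  Q = 217 − 6·65 − 4·1036 = -4317
Policy A (R + 28, Q := 103):
  K = 65
  R = -53 + 3·65 (+28 from intervention) = 170
  D = 261 + 65 + 5·170 = 1176
  Q = 103
ΔD = 1176 − 1036 = 140; ΔQ = 103 − (-4317) = 4420
Score = (-2)·140 + (-4)·4420 = -17960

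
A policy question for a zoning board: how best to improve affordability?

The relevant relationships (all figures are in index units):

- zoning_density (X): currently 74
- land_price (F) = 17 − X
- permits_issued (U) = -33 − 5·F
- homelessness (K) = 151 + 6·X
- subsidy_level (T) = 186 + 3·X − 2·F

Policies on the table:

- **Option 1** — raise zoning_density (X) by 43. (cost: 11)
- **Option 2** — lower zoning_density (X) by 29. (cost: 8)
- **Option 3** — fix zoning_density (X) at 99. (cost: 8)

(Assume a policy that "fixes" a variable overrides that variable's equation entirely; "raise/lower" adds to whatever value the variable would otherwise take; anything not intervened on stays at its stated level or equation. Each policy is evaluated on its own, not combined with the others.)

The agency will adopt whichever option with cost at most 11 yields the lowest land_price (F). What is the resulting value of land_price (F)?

-100

Option 1 (X + 43):
  X = 74 + 43 = 117
  F = 17 − 117 = -100
Option 2 (X − 29):
  X = 74 − 29 = 45
  F = 17 − 45 = -28
Option 3 (X := 99):
  X = 99
  F = 17 − 99 = -82
Comparing — Option 1: F=-100, Option 2: F=-28, Option 3: F=-82. Lowest is -100 (Option 1).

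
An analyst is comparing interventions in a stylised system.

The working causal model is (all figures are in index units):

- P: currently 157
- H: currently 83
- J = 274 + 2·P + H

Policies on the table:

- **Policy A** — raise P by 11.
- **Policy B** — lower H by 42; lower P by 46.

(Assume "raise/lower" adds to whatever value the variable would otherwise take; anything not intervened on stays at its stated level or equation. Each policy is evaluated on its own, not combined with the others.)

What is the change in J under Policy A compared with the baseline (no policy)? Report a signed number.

22

Baseline:
  P = 157
  H = 83
  J = 274 + 2·157 + 83 = 671
Policy A (P + 11):
  P = 157 + 11 = 168
  H = 83
  J = 274 + 2·168 + 83 = 693
Change in J: 693 − 671 = 22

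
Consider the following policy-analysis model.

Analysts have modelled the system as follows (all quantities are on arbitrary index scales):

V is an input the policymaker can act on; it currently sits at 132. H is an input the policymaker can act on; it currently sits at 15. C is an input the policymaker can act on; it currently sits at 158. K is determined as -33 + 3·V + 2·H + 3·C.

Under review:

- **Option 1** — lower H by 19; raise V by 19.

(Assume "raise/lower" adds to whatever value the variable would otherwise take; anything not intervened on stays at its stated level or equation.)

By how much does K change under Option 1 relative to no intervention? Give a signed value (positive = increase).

19

Baseline:
  V = 132
  H = 15
  C = 158
  K = -33 + 3·132 + 2·15 + 3·158 = 867
Option 1 (H − 19, V + 19):
  V = 132 + 19 = 151
  H = 15 − 19 = -4
  C = 158
  K = -33 + 3·151 + 2·(-4) + 3·158 = 886
Change in K: 886 − 867 = 19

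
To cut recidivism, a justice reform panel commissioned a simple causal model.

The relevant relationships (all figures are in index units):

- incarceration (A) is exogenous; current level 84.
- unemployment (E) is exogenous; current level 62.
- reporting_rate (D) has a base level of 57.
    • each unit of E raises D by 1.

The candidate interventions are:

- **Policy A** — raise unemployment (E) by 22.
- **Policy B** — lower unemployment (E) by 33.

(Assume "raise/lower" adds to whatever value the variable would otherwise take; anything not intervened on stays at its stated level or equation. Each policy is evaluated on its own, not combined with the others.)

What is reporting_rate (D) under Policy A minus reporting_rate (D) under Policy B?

Policy A (E + 22):
  E = 62 + 22 = 84
  D = 57 + 84 = 141
Policy B (E − 33):
  E = 62 − 33 = 29
  D = 57 + 29 = 86
D: 141 − 86 = 55

55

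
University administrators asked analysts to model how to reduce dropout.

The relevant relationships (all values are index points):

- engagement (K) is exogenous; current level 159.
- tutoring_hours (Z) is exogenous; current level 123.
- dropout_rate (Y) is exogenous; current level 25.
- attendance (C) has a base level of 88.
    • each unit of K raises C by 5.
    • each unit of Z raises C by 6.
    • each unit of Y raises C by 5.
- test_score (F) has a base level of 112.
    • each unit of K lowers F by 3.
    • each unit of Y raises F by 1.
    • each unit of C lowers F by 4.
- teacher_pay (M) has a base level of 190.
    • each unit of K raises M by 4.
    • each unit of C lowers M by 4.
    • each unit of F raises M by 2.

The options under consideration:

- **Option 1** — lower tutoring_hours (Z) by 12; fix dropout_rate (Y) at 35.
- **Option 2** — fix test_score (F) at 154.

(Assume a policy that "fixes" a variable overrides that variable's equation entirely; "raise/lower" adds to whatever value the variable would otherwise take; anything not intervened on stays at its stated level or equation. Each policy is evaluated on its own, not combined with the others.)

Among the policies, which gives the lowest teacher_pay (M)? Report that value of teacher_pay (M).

-20522

Option 1 (Z − 12, Y := 35):
  K = 159
  Z = 123 − 12 = 111
  Y = 35
  C = 88 + 5·159 + 6·111 + 5·35 = 1724
  F = 112 − 3·159 + 35 − 4·1724 = -7226
  M = 190 + 4·159 − 4·1724 + 2·(-7226) = -20522
Option 2 (F := 154):
  K = 159
  Z = 123
  Y = 25
  C = 88 + 5·159 + 6·123 + 5·25 = 1746
  F = 154
  M = 190 + 4·159 − 4·1746 + 2·154 = -5850
Comparing — Option 1: M=-20522, Option 2: M=-5850. Lowest is -20522 (Option 1).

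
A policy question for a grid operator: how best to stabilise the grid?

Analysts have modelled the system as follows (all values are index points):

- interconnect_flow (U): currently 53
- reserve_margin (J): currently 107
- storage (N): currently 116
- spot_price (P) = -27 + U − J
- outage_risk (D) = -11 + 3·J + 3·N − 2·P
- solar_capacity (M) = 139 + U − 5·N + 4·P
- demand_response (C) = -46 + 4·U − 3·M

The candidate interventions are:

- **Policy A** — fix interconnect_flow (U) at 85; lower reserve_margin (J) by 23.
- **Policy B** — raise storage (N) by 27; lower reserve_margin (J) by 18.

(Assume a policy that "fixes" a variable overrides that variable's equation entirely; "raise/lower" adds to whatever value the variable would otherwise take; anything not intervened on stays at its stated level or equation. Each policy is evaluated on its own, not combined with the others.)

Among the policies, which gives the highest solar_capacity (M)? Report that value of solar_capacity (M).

-460

Policy A (U := 85, J − 23):
  U = 85
  J = 107 − 23 = 84
  N = 116
  P = -27 + 85 − 84 = -26
  M = 139 + 85 − 5·116 + 4·(-26) = -460
Policy B (N + 27, J − 18):
  U = 53
  J = 107 − 18 = 89
  N = 116 + 27 = 143
  P = -27 + 53 − 89 = -63
  M = 139 + 53 − 5·143 + 4·(-63) = -775
Comparing — Policy A: M=-460, Policy B: M=-775. Highest is -460 (Policy A).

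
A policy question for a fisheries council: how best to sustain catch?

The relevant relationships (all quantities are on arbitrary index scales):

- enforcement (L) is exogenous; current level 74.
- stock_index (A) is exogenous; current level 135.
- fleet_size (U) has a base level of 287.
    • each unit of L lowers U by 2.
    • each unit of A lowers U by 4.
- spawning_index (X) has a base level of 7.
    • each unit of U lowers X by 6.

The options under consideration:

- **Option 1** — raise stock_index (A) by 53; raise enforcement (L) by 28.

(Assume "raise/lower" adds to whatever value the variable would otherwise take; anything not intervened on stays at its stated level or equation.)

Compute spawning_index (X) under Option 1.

Option 1 (A + 53, L + 28):
  L = 74 + 28 = 102
  A = 135 + 53 = 188
  U = 287 − 2·102 − 4·188 = -669
  X = 7 − 6·(-669) = 4021

4021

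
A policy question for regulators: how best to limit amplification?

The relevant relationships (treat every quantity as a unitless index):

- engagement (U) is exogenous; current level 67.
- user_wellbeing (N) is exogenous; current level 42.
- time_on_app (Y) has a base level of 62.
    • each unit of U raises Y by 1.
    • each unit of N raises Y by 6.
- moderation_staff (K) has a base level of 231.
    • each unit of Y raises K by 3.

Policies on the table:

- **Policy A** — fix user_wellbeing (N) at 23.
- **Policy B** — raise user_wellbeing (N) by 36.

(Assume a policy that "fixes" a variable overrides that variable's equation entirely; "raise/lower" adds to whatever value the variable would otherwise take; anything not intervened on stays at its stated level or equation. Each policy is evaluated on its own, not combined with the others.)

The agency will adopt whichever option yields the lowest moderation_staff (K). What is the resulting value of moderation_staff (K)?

1032

Policy A (N := 23):
  U = 67
  N = 23
  Y = 62 + 67 + 6·23 = 267
  K = 231 + 3·267 = 1032
Policy B (N + 36):
  U = 67
  N = 42 + 36 = 78
  Y = 62 + 67 + 6·78 = 597
  K = 231 + 3·597 = 2022
Comparing — Policy A: K=1032, Policy B: K=2022. Lowest is 1032 (Policy A).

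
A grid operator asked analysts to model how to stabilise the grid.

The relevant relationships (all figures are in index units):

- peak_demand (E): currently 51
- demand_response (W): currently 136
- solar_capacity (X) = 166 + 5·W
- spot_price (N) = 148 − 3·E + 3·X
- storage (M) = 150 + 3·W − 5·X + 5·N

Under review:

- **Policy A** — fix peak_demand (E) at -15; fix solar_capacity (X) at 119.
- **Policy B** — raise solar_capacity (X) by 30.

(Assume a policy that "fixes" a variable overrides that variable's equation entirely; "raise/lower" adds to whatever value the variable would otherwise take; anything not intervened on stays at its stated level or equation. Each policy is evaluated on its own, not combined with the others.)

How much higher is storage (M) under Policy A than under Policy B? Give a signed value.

-6580

Policy A (E := -15, X := 119):
  E = -15
  W = 136
  X = 119
  N = 148 − 3·(-15) + 3·119 = 550
  M = 150 + 3·136 − 5·119 + 5·550 = 2713
Policy B (X + 30):
  E = 51
  W = 136
  X = 166 + 5·136 (+30 from intervention) = 876
  N = 148 − 3·51 + 3·876 = 2623
  M = 150 + 3·136 − 5·876 + 5·2623 = 9293
M: 2713 − 9293 = -6580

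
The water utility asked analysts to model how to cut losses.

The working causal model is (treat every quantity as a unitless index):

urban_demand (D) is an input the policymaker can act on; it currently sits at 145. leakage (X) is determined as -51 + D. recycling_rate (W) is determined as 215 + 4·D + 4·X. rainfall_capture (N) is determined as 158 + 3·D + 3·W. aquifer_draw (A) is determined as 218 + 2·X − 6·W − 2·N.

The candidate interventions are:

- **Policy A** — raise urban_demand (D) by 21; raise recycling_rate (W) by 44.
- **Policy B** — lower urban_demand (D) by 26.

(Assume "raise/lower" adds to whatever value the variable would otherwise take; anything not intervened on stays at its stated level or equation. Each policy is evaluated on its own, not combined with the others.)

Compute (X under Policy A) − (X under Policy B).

Policy A (D + 21, W + 44):
  D = 145 + 21 = 166
  X = -51 + 166 = 115
Policy B (D − 26):
  D = 145 − 26 = 119
  X = -51 + 119 = 68
X: 115 − 68 = 47

47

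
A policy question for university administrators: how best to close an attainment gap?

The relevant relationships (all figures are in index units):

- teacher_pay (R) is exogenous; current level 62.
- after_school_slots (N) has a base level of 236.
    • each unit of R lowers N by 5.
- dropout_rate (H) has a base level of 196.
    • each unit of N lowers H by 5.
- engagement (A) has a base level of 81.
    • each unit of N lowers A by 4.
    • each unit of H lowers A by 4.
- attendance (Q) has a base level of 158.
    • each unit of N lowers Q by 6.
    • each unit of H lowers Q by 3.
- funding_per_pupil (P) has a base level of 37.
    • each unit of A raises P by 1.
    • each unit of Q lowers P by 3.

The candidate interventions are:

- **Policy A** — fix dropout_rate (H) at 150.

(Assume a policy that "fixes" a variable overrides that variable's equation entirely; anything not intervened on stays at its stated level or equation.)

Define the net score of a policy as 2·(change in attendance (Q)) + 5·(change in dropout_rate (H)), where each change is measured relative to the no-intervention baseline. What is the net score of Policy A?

Baseline:
  R = 62
  N = 236 − 5·62 = -74
  H = 196 − 5·(-74) = 566
  Q = 158 − 6·(-74) − 3·566 = -1096
Policy A (H := 150):
  R = 62
  N = 236 − 5·62 = -74
  H = 150
  Q = 158 − 6·(-74) − 3·150 = 152
ΔQ = 152 − (-1096) = 1248; ΔH = 150 − 566 = -416
Score = 2·1248 + 5·(-416) = 416

416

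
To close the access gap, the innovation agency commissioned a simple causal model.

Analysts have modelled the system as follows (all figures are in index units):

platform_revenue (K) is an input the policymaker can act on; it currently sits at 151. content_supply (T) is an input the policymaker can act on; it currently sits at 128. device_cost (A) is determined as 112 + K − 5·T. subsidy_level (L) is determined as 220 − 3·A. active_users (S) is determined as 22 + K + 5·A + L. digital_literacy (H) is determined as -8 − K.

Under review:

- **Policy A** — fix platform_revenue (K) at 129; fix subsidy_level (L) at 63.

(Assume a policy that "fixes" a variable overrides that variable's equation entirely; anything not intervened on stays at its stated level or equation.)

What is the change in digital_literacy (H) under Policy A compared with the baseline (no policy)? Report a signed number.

Baseline:
  K = 151
  H = -8 − 151 = -159
Policy A (K := 129, L := 63):
  K = 129
  H = -8 − 129 = -137
Change in H: -137 − (-159) = 22

22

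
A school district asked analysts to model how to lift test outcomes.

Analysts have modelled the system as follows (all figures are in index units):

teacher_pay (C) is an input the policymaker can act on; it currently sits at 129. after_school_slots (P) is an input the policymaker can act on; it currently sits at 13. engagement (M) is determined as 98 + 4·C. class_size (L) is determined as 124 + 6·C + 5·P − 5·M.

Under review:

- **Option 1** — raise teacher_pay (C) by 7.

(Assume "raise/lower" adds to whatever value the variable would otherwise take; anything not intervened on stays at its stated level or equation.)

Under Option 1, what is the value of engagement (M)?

642

Option 1 (C + 7):
  C = 129 + 7 = 136
  M = 98 + 4·136 = 642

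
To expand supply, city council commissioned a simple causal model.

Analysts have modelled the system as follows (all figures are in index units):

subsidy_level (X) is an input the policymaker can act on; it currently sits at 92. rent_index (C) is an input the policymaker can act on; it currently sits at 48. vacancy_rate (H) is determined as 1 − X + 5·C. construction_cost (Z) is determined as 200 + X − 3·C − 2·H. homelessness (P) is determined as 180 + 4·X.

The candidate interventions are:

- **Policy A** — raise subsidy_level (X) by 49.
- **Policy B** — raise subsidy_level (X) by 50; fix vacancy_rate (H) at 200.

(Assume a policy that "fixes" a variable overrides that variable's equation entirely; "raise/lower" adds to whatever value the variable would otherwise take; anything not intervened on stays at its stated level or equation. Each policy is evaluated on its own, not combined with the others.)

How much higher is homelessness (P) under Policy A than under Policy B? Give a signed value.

-4

Policy A (X + 49):
  X = 92 + 49 = 141
  P = 180 + 4·141 = 744
Policy B (X + 50, H := 200):
  X = 92 + 50 = 142
  P = 180 + 4·142 = 748
P: 744 − 748 = -4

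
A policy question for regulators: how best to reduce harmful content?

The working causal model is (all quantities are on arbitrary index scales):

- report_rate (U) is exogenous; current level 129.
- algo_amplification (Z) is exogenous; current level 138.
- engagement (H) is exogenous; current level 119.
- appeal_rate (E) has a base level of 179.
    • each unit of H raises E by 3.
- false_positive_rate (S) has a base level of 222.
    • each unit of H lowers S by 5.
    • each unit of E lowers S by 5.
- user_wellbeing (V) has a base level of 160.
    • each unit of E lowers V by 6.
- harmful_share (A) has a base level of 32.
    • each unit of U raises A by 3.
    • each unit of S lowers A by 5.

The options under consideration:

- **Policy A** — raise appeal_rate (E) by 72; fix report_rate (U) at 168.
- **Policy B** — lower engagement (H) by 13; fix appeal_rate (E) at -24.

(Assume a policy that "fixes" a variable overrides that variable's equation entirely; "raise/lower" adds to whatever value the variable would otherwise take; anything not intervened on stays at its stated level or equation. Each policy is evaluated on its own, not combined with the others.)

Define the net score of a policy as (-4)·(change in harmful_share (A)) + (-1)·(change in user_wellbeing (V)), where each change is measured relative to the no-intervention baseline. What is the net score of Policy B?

53940

Baseline:
  U = 129
  H = 119
  E = 179 + 3·119 = 536
  S = 222 − 5·119 − 5·536 = -3053
  V = 160 − 6·536 = -3056
  A = 32 + 3·129 − 5·(-3053) = 15684
Policy B (H − 13, E := -24):
  U = 129
  H = 119 − 13 = 106
  E = -24
  S = 222 − 5·106 − 5·(-24) = -188
  V = 160 − 6·(-24) = 304
  A = 32 + 3·129 − 5·(-188) = 1359
ΔA = 1359 − 15684 = -14325; ΔV = 304 − (-3056) = 3360
Score = (-4)·(-14325) + (-1)·3360 = 53940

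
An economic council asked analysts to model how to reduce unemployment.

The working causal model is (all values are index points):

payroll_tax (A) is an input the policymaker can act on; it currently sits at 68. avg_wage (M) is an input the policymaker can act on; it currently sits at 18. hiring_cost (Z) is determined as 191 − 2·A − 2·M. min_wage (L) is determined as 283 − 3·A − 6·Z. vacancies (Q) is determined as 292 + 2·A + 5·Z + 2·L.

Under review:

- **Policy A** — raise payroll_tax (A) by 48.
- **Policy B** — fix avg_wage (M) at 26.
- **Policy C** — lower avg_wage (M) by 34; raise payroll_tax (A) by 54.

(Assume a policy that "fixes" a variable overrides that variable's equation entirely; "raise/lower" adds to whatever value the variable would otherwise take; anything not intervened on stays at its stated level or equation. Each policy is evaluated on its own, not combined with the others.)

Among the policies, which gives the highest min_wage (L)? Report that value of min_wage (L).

Policy A (A + 48):
  A = 68 + 48 = 116
  M = 18
  Z = 191 − 2·116 − 2·18 = -77
  L = 283 − 3·116 − 6·(-77) = 397
Policy B (M := 26):
  A = 68
  M = 26
  Z = 191 − 2·68 − 2·26 = 3
  L = 283 − 3·68 − 6·3 = 61
Policy C (M − 34, A + 54):
  A = 68 + 54 = 122
  M = 18 − 34 = -16
  Z = 191 − 2·122 − 2·(-16) = -21
  L = 283 − 3·122 − 6·(-21) = 43
Comparing — Policy A: L=397, Policy B: L=61, Policy C: L=43. Highest is 397 (Policy A).

397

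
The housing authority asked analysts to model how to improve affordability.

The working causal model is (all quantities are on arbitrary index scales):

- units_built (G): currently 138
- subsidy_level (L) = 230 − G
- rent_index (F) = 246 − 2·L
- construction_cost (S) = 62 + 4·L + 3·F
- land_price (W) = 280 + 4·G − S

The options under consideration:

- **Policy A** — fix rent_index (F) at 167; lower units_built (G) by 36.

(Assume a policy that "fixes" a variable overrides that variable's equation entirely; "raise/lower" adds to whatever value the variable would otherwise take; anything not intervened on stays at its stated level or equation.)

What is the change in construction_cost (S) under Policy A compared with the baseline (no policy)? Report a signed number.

459

Baseline:
  G = 138
  L = 230 − 138 = 92
  F = 246 − 2·92 = 62
  S = 62 + 4·92 + 3·62 = 616
Policy A (F := 167, G − 36):
  G = 138 − 36 = 102
  L = 230 − 102 = 128
  F = 167
  S = 62 + 4·128 + 3·167 = 1075
Change in S: 1075 − 616 = 459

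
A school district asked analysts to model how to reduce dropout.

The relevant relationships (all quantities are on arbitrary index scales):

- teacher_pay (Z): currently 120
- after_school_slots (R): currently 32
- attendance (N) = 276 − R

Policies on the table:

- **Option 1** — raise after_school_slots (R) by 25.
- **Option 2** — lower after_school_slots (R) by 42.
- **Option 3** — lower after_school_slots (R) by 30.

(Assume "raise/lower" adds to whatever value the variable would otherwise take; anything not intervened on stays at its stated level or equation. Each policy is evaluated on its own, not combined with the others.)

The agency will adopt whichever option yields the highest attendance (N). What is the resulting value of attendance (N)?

286

Option 1 (R + 25):
  R = 32 + 25 = 57
  N = 276 − 57 = 219
Option 2 (R − 42):
  R = 32 − 42 = -10
  N = 276 − (-10) = 286
Option 3 (R − 30):
  R = 32 − 30 = 2
  N = 276 − 2 = 274
Comparing — Option 1: N=219, Option 2: N=286, Option 3: N=274. Highest is 286 (Option 2).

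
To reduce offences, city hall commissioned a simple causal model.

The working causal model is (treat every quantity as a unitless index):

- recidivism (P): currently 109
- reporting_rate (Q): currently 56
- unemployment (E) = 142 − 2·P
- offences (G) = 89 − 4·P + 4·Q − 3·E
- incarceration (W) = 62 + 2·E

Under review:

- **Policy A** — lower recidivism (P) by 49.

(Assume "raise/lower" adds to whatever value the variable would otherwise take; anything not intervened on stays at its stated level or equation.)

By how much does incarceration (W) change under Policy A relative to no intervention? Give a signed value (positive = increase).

Baseline:
  P = 109
  E = 142 − 2·109 = -76
  W = 62 + 2·(-76) = -90
Policy A (P − 49):
  P = 109 − 49 = 60
  E = 142 − 2·60 = 22
  W = 62 + 2·22 = 106
Change in W: 106 − (-90) = 196

196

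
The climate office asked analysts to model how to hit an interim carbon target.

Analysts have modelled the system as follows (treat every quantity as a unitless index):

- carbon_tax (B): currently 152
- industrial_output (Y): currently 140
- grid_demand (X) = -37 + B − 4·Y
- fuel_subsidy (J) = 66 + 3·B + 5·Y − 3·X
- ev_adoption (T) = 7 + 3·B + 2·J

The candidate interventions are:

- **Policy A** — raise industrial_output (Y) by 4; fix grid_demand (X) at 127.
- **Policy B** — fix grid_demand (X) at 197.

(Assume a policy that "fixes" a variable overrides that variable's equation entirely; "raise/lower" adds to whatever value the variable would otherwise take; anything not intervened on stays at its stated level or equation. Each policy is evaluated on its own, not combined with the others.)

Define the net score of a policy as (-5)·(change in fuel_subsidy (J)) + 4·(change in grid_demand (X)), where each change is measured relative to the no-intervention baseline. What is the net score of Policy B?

12198

Baseline:
  B = 152
  Y = 140
  X = -37 + 152 − 4·140 = -445
  J = 66 + 3·152 + 5·140 − 3·(-445) = 2557
Policy B (X := 197):
  B = 152
  Y = 140
  X = 197
  J = 66 + 3·152 + 5·140 − 3·197 = 631
ΔJ = 631 − 2557 = -1926; ΔX = 197 − (-445) = 642
Score = (-5)·(-1926) + 4·642 = 12198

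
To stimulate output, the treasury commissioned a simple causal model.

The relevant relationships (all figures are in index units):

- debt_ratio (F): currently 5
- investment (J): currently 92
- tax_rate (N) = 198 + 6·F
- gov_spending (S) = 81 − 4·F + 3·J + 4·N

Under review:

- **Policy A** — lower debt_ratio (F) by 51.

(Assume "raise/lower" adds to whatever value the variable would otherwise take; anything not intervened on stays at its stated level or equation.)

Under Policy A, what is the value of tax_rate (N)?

Policy A (F − 51):
  F = 5 − 51 = -46
  N = 198 + 6·(-46) = -78

-78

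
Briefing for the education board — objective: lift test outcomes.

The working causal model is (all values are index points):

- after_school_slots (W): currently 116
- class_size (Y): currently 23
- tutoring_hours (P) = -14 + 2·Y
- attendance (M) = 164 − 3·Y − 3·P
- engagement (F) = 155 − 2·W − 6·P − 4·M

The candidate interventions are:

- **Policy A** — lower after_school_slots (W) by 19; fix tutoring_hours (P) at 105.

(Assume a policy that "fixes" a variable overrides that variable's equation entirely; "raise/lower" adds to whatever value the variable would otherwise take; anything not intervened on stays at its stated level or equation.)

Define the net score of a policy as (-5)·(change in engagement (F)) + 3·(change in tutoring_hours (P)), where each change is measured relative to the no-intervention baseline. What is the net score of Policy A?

-2161

Baseline:
  W = 116
  Y = 23
  P = -14 + 2·23 = 32
  M = 164 − 3·23 − 3·32 = -1
  F = 155 − 2·116 − 6·32 − 4·(-1) = -265
Policy A (W − 19, P := 105):
  W = 116 − 19 = 97
  Y = 23
  P = 105
  M = 164 − 3·23 − 3·105 = -220
  F = 155 − 2·97 − 6·105 − 4·(-220) = 211
ΔF = 211 − (-265) = 476; ΔP = 105 − 32 = 73
Score = (-5)·476 + 3·73 = -2161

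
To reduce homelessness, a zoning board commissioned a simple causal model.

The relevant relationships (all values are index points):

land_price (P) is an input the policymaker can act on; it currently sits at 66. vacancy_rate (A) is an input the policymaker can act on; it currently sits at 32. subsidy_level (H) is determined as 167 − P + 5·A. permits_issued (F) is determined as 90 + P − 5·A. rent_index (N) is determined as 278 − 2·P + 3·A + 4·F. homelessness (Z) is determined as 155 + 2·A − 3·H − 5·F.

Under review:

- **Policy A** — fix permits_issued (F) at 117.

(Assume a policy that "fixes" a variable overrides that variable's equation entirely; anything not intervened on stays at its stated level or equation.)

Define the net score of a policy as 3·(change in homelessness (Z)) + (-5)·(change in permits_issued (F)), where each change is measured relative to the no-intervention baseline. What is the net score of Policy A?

-2420

Baseline:
  P = 66
  A = 32
  H = 167 − 66 + 5·32 = 261
  F = 90 + 66 − 5·32 = -4
  Z = 155 + 2·32 − 3·261 − 5·(-4) = -544
Policy A (F := 117):
  P = 66
  A = 32
  H = 167 − 66 + 5·32 = 261
  F = 117
  Z = 155 + 2·32 − 3·261 − 5·117 = -1149
ΔZ = -1149 − (-544) = -605; ΔF = 117 − (-4) = 121
Score = 3·(-605) + (-5)·121 = -2420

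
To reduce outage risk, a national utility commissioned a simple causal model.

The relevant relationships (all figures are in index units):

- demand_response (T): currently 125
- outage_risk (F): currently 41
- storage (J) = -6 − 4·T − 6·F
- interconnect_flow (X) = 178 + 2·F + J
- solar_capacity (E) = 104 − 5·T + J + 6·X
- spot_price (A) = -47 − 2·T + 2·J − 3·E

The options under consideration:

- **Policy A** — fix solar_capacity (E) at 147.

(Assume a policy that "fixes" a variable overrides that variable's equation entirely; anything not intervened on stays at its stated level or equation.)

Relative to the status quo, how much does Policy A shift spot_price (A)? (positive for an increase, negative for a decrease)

-13116

Baseline:
  T = 125
  F = 41
  J = -6 − 4·125 − 6·41 = -752
  X = 178 + 2·41 + (-752) = -492
  E = 104 − 5·125 + (-752) + 6·(-492) = -4225
  A = -47 − 2·125 + 2·(-752) − 3·(-4225) = 10874
Policy A (E := 147):
  T = 125
  F = 41
  J = -6 − 4·125 − 6·41 = -752
  X = 178 + 2·41 + (-752) = -492
  E = 147
  A = -47 − 2·125 + 2·(-752) − 3·147 = -2242
Change in A: -2242 − 10874 = -13116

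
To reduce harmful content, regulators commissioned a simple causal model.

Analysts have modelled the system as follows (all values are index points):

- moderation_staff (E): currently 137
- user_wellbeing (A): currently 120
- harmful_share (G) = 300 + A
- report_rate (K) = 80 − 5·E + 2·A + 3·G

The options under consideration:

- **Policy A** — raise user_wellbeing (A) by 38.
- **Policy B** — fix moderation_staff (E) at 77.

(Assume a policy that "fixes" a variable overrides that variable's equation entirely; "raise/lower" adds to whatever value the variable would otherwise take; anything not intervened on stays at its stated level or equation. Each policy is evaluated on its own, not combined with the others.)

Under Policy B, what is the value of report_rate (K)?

Policy B (E := 77):
  E = 77
  A = 120
  G = 300 + 120 = 420
  K = 80 − 5·77 + 2·120 + 3·420 = 1195

1195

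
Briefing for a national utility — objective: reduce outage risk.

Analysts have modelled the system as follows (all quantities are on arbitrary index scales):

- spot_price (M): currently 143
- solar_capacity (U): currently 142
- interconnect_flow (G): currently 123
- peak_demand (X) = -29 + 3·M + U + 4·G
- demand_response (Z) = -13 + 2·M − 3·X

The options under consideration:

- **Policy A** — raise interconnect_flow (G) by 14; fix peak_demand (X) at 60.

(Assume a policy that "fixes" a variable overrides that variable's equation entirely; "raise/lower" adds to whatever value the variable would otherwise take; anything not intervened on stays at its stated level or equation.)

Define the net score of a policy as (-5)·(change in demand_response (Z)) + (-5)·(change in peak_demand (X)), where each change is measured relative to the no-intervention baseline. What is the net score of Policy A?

-9740

Baseline:
  M = 143
  U = 142
  G = 123
  X = -29 + 3·143 + 142 + 4·123 = 1034
  Z = -13 + 2·143 − 3·1034 = -2829
Policy A (G + 14, X := 60):
  M = 143
  U = 142
  G = 123 + 14 = 137
  X = 60
  Z = -13 + 2·143 − 3·60 = 93
ΔZ = 93 − (-2829) = 2922; ΔX = 60 − 1034 = -974
Score = (-5)·2922 + (-5)·(-974) = -9740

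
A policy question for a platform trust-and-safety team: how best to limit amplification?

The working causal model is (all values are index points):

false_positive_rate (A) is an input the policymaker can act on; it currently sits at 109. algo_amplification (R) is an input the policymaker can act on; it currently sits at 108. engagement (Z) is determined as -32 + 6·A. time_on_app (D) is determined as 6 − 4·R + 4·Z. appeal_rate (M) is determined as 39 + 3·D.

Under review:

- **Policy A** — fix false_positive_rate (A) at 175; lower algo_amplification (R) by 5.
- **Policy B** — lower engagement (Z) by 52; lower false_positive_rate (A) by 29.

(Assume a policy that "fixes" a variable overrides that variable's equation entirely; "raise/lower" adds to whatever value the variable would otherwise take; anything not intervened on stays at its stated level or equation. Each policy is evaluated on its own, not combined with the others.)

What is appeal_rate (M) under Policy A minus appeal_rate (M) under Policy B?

7524

Policy A (A := 175, R − 5):
  A = 175
  R = 108 − 5 = 103
  Z = -32 + 6·175 = 1018
  D = 6 − 4·103 + 4·1018 = 3666
  M = 39 + 3·3666 = 11037
Policy B (Z − 52, A − 29):
  A = 109 − 29 = 80
  R = 108
  Z = -32 + 6·80 (−52 from intervention) = 396
  D = 6 − 4·108 + 4·396 = 1158
  M = 39 + 3·1158 = 3513
M: 11037 − 3513 = 7524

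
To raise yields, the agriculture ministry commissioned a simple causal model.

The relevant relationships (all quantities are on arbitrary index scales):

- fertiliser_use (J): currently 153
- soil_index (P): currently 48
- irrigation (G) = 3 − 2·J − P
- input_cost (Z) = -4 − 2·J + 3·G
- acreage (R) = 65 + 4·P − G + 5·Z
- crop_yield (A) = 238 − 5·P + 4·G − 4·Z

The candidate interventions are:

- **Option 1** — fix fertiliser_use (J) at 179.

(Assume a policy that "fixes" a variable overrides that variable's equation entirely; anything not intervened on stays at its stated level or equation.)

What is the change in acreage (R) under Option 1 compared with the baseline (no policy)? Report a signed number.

-988

Baseline:
  J = 153
  P = 48
  G = 3 − 2·153 − 48 = -351
  Z = -4 − 2·153 + 3·(-351) = -1363
  R = 65 + 4·48 − (-351) + 5·(-1363) = -6207
Option 1 (J := 179):
  J = 179
  P = 48
  G = 3 − 2·179 − 48 = -403
  Z = -4 − 2·179 + 3·(-403) = -1571
  R = 65 + 4·48 − (-403) + 5·(-1571) = -7195
Change in R: -7195 − (-6207) = -988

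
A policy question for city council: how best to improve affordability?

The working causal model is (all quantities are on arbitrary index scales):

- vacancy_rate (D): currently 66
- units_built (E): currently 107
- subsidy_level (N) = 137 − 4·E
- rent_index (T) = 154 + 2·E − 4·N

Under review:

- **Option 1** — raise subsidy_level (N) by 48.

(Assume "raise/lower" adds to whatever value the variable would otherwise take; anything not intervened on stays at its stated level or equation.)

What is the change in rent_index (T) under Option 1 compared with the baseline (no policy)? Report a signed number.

-192

Baseline:
  E = 107
  N = 137 − 4·107 = -291
  T = 154 + 2·107 − 4·(-291) = 1532
Option 1 (N + 48):
  E = 107
  N = 137 − 4·107 (+48 from intervention) = -243
  T = 154 + 2·107 − 4·(-243) = 1340
Change in T: 1340 − 1532 = -192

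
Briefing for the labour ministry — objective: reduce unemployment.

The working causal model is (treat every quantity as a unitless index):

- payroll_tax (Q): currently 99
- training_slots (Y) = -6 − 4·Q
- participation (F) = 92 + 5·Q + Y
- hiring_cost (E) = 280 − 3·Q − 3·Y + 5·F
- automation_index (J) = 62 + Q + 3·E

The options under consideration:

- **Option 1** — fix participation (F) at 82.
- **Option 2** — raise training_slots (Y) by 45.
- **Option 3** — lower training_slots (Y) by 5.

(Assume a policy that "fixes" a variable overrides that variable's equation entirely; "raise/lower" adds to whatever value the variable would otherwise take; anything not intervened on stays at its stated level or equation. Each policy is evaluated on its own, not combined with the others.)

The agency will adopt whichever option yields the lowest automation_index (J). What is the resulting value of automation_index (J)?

Option 1 (F := 82):
  Q = 99
  Y = -6 − 4·99 = -402
  F = 82
  E = 280 − 3·99 − 3·(-402) + 5·82 = 1599
  J = 62 + 99 + 3·1599 = 4958
Option 2 (Y + 45):
  Q = 99
  Y = -6 − 4·99 (+45 from intervention) = -357
  F = 92 + 5·99 + (-357) = 230
  E = 280 − 3·99 − 3·(-357) + 5·230 = 2204
  J = 62 + 99 + 3·2204 = 6773
Option 3 (Y − 5):
  Q = 99
  Y = -6 − 4·99 (−5 from intervention) = -407
  F = 92 + 5·99 + (-407) = 180
  E = 280 − 3·99 − 3·(-407) + 5·180 = 2104
  J = 62 + 99 + 3·2104 = 6473
Comparing — Option 1: J=4958, Option 2: J=6773, Option 3: J=6473. Lowest is 4958 (Option 1).

4958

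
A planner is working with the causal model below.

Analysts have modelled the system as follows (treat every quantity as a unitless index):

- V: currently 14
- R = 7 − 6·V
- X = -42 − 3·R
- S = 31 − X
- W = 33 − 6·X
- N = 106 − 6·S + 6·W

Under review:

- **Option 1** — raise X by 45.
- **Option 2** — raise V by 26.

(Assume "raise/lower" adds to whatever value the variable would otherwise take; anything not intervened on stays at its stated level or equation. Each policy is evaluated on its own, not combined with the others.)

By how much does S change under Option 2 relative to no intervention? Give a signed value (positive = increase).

Baseline:
  V = 14
  R = 7 − 6·14 = -77
  X = -42 − 3·(-77) = 189
  S = 31 − 189 = -158
Option 2 (V + 26):
  V = 14 + 26 = 40
  R = 7 − 6·40 = -233
  X = -42 − 3·(-233) = 657
  S = 31 − 657 = -626
Change in S: -626 − (-158) = -468

-468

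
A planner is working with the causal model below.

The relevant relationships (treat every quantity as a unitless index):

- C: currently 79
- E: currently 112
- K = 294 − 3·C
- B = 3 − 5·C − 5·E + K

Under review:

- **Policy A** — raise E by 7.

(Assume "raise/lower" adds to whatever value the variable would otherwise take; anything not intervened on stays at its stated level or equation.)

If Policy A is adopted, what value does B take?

Policy A (E + 7):
  C = 79
  E = 112 + 7 = 119
  K = 294 − 3·79 = 57
  B = 3 − 5·79 − 5·119 + 57 = -930

-930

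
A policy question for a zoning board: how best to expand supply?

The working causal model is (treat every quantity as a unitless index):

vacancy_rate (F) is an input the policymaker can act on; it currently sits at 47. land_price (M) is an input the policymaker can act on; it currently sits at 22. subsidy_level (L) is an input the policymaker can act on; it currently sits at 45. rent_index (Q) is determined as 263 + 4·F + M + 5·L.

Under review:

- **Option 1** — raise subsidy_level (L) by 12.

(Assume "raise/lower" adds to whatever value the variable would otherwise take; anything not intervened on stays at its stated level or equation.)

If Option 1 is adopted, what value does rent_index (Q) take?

758

Option 1 (L + 12):
  F = 47
  M = 22
  L = 45 + 12 = 57
  Q = 263 + 4·47 + 22 + 5·57 = 758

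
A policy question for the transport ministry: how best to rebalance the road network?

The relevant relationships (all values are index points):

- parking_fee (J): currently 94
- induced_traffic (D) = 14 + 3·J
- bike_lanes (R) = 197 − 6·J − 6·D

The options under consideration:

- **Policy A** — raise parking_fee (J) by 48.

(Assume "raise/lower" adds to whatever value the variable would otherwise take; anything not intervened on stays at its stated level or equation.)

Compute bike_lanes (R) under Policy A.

Policy A (J + 48):
  J = 94 + 48 = 142
  D = 14 + 3·142 = 440
  R = 197 − 6·142 − 6·440 = -3295

-3295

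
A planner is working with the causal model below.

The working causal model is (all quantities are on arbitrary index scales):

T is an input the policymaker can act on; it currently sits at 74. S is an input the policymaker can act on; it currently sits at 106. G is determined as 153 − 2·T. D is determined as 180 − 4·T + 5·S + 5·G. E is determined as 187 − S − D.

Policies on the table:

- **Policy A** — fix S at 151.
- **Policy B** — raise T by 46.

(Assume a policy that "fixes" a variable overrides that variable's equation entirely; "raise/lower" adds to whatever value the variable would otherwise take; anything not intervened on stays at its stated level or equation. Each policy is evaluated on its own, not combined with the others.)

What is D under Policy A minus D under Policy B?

Policy A (S := 151):
  T = 74
  S = 151
  G = 153 − 2·74 = 5
  D = 180 − 4·74 + 5·151 + 5·5 = 664
Policy B (T + 46):
  T = 74 + 46 = 120
  S = 106
  G = 153 − 2·120 = -87
  D = 180 − 4·120 + 5·106 + 5·(-87) = -205
D: 664 − (-205) = 869

869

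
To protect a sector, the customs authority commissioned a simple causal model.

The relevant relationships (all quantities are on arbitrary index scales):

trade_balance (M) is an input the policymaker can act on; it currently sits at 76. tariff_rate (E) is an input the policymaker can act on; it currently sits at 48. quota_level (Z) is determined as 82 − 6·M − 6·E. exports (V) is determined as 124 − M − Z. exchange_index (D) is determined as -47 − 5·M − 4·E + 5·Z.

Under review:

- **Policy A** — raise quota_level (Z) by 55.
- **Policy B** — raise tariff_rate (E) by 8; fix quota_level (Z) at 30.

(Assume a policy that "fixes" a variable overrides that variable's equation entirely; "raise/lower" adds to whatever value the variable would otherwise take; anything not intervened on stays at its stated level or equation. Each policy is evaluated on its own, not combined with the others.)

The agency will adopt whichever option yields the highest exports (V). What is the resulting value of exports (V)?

Policy A (Z + 55):
  M = 76
  E = 48
  Z = 82 − 6·76 − 6·48 (+55 from intervention) = -607
  V = 124 − 76 − (-607) = 655
Policy B (E + 8, Z := 30):
  M = 76
  E = 48 + 8 = 56
  Z = 30
  V = 124 − 76 − 30 = 18
Comparing — Policy A: V=655, Policy B: V=18. Highest is 655 (Policy A).

655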